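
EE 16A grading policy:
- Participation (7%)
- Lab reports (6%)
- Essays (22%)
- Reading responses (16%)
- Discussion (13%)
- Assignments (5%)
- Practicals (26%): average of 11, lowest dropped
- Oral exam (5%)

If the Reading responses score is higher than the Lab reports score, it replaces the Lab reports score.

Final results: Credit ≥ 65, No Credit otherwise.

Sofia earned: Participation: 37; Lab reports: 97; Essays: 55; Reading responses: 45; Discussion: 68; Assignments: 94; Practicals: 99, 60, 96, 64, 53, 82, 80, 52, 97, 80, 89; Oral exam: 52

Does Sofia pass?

Practicals: drop 52 → average of remaining 10 = 800/10 = 80
Reading responses (45) ≤ Lab reports (97), so Lab reports stays at 97.
Weighted total:
  Participation 37 × 0.07 = 2.59
  Lab reports 97 × 0.06 = 5.82
  Essays 55 × 0.22 = 12.1
  Reading responses 45 × 0.16 = 7.2
  Discussion 68 × 0.13 = 8.84
  Assignments 94 × 0.05 = 4.7
  Practicals 80 × 0.26 = 20.8
  Oral exam 52 × 0.05 = 2.6
Sum = 64.65
64.65 < 65 → No Credit

No Credit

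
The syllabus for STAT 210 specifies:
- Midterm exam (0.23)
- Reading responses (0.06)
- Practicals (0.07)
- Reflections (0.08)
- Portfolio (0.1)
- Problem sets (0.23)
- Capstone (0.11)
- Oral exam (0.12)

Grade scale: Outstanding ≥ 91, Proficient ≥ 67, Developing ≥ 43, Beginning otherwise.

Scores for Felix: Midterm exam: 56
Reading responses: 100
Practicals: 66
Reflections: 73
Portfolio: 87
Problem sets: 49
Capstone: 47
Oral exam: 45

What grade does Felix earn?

Developing

Weighted total:
  Midterm exam 56 × 0.23 = 12.88
  Reading responses 100 × 0.06 = 6
  Practicals 66 × 0.07 = 4.62
  Reflections 73 × 0.08 = 5.84
  Portfolio 87 × 0.1 = 8.7
  Problem sets 49 × 0.23 = 11.27
  Capstone 47 × 0.11 = 5.17
  Oral exam 45 × 0.12 = 5.4
Sum = 59.88
59.88 is ≥ 43 and < 67 → Developing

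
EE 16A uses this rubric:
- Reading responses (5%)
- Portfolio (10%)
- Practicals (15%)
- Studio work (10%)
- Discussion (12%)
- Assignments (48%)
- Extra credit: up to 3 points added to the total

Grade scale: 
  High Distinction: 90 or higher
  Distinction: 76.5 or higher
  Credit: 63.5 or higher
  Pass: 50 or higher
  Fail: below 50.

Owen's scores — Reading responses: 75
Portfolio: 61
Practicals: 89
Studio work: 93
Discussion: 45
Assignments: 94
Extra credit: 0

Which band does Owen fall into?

Distinction

Weighted total:
  Reading responses 75 × 0.05 = 3.75
  Portfolio 61 × 0.1 = 6.1
  Practicals 89 × 0.15 = 13.35
  Studio work 93 × 0.1 = 9.3
  Discussion 45 × 0.12 = 5.4
  Assignments 94 × 0.48 = 45.12
Sum = 83.02
Extra credit: 83.02 + 0 = 83.02
83.02 is ≥ 76.5 and < 90 → Distinction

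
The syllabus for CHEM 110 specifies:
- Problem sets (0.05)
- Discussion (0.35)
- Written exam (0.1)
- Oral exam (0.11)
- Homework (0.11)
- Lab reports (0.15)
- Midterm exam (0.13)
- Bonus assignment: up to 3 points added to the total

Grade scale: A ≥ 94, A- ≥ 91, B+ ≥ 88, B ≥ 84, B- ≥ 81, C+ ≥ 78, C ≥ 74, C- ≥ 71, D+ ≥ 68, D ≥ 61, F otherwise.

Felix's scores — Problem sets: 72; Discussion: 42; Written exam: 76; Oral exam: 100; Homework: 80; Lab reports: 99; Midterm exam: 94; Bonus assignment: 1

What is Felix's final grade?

C-

Weighted total:
  Problem sets 72 × 0.05 = 3.6
  Discussion 42 × 0.35 = 14.7
  Written exam 76 × 0.1 = 7.6
  Oral exam 100 × 0.11 = 11
  Homework 80 × 0.11 = 8.8
  Lab reports 99 × 0.15 = 14.85
  Midterm exam 94 × 0.13 = 12.22
Sum = 72.77
Bonus assignment: 72.77 + 1 = 73.77
73.77 is ≥ 71 and < 74 → C-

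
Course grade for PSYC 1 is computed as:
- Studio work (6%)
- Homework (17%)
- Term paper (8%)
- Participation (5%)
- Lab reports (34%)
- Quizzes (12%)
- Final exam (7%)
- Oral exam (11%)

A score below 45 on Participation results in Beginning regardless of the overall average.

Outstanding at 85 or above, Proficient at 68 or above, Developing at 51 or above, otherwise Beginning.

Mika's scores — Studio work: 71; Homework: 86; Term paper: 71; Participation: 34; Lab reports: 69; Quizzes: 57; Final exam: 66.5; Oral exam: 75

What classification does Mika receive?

Beginning

Participation score 34 < 45: minimum not met.
Weighted total:
  Studio work 71 × 0.06 = 4.26
  Homework 86 × 0.17 = 14.62
  Term paper 71 × 0.08 = 5.68
  Participation 34 × 0.05 = 1.7
  Lab reports 69 × 0.34 = 23.46
  Quizzes 57 × 0.12 = 6.84
  Final exam 66.5 × 0.07 = 4.655
  Oral exam 75 × 0.11 = 8.25
Sum = 69.465
Because the Participation minimum was not met, the result is Beginning.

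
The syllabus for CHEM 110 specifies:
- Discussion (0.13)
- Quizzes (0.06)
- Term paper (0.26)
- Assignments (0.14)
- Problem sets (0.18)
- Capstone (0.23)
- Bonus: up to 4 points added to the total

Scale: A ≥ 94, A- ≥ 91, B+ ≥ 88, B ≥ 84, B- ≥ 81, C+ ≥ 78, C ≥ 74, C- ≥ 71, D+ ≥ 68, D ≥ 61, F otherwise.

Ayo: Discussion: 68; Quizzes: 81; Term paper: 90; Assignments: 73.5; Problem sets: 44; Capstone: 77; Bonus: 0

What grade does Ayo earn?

C-

Weighted total:
  Discussion 68 × 0.13 = 8.84
  Quizzes 81 × 0.06 = 4.86
  Term paper 90 × 0.26 = 23.4
  Assignments 73.5 × 0.14 = 10.29
  Problem sets 44 × 0.18 = 7.92
  Capstone 77 × 0.23 = 17.71
Sum = 73.02
Bonus: 73.02 + 0 = 73.02
73.02 is ≥ 71 and < 74 → C-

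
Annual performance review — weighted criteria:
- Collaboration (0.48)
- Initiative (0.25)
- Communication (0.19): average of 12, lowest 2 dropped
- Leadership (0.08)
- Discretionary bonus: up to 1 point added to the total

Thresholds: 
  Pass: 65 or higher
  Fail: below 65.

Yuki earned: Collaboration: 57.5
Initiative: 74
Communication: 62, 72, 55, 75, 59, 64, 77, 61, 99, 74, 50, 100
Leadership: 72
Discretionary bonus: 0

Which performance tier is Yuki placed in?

Pass

Communication: drop 50, 55 → average of remaining 10 = 743/10 = 74.3
Weighted total:
  Collaboration 57.5 × 0.48 = 27.6
  Initiative 74 × 0.25 = 18.5
  Communication 74.3 × 0.19 = 14.117
  Leadership 72 × 0.08 = 5.76
Sum = 65.977
Discretionary bonus: 65.977 + 0 = 65.977
65.977 ≥ 65 → Pass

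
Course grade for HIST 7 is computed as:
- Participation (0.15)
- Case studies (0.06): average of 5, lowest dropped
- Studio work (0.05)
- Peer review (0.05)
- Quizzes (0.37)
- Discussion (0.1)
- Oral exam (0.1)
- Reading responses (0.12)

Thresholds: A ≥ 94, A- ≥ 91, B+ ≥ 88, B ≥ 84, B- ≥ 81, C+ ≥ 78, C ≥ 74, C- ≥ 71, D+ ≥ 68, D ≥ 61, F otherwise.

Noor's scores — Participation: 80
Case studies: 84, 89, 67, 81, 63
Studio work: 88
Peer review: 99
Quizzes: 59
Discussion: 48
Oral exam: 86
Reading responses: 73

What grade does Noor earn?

Case studies: drop 63 → average of remaining 4 = 321/4 = 80.25
Weighted total:
  Participation 80 × 0.15 = 12
  Case studies 80.25 × 0.06 = 4.815
  Studio work 88 × 0.05 = 4.4
  Peer review 99 × 0.05 = 4.95
  Quizzes 59 × 0.37 = 21.83
  Discussion 48 × 0.1 = 4.8
  Oral exam 86 × 0.1 = 8.6
  Reading responses 73 × 0.12 = 8.76
Sum = 70.155
70.155 is ≥ 68 and < 71 → D+

D+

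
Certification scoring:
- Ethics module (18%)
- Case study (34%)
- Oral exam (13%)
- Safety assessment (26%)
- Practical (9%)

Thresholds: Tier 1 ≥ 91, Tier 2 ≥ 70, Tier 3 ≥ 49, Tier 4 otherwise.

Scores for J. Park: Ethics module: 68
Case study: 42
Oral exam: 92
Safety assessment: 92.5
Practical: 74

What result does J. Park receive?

Weighted total:
  Ethics module 68 × 0.18 = 12.24
  Case study 42 × 0.34 = 14.28
  Oral exam 92 × 0.13 = 11.96
  Safety assessment 92.5 × 0.26 = 24.05
  Practical 74 × 0.09 = 6.66
Sum = 69.19
69.19 is ≥ 49 and < 70 → Tier 3

Tier 3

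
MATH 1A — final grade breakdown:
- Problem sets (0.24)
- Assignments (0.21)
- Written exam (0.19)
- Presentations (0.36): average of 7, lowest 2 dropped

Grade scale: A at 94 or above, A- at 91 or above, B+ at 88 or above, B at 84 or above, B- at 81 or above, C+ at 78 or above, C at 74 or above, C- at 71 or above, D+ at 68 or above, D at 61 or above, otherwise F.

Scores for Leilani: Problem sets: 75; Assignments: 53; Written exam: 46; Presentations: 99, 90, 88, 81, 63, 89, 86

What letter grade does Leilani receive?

Presentations: drop 63, 81 → average of remaining 5 = 452/5 = 90.4
Weighted total:
  Problem sets 75 × 0.24 = 18
  Assignments 53 × 0.21 = 11.13
  Written exam 46 × 0.19 = 8.74
  Presentations 90.4 × 0.36 = 32.544
Sum = 70.414
70.414 is ≥ 68 and < 71 → D+

D+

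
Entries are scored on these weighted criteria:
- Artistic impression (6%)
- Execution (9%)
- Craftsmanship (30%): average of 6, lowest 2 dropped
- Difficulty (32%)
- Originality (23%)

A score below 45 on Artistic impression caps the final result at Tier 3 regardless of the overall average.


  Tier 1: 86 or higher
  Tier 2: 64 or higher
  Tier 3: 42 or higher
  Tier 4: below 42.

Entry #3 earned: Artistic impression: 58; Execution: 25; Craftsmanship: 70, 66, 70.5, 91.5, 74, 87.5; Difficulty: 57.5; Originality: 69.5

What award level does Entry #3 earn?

Craftsmanship: drop 66, 70 → average of remaining 4 = 323.5/4 = 80.875
Artistic impression score 58 ≥ 45: minimum met.
Weighted total:
  Artistic impression 58 × 0.06 = 3.48
  Execution 25 × 0.09 = 2.25
  Craftsmanship 80.875 × 0.3 = 24.2625
  Difficulty 57.5 × 0.32 = 18.4
  Originality 69.5 × 0.23 = 15.985
Sum = 64.3775
64.3775 is ≥ 64 and < 86 → Tier 2

Tier 2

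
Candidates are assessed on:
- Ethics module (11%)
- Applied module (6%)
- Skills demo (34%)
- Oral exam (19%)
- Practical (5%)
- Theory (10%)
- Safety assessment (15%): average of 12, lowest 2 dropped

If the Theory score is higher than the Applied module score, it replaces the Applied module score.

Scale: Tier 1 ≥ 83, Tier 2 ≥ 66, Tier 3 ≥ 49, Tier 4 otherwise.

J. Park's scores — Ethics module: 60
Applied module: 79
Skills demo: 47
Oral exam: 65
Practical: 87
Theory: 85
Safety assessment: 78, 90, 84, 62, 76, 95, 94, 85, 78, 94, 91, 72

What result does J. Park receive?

Tier 3

Safety assessment: drop 62, 72 → average of remaining 10 = 865/10 = 86.5
Theory (85) > Applied module (79), so Applied module counts as 85.
Weighted total:
  Ethics module 60 × 0.11 = 6.6
  Applied module 85 × 0.06 = 5.1
  Skills demo 47 × 0.34 = 15.98
  Oral exam 65 × 0.19 = 12.35
  Practical 87 × 0.05 = 4.35
  Theory 85 × 0.1 = 8.5
  Safety assessment 86.5 × 0.15 = 12.975
Sum = 65.855
65.855 is ≥ 49 and < 66 → Tier 3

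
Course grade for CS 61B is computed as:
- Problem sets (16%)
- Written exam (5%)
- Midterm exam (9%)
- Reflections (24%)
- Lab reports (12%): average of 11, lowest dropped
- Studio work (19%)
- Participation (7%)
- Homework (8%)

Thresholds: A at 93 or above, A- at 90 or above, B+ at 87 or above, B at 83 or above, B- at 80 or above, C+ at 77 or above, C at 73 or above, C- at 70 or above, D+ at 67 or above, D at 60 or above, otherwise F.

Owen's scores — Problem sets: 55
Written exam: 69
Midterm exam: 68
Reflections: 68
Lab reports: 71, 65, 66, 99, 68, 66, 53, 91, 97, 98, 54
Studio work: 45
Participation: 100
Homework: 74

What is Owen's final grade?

D

Lab reports: drop 53 → average of remaining 10 = 775/10 = 77.5
Weighted total:
  Problem sets 55 × 0.16 = 8.8
  Written exam 69 × 0.05 = 3.45
  Midterm exam 68 × 0.09 = 6.12
  Reflections 68 × 0.24 = 16.32
  Lab reports 77.5 × 0.12 = 9.3
  Studio work 45 × 0.19 = 8.55
  Participation 100 × 0.07 = 7
  Homework 74 × 0.08 = 5.92
Sum = 65.46
65.46 is ≥ 60 and < 67 → D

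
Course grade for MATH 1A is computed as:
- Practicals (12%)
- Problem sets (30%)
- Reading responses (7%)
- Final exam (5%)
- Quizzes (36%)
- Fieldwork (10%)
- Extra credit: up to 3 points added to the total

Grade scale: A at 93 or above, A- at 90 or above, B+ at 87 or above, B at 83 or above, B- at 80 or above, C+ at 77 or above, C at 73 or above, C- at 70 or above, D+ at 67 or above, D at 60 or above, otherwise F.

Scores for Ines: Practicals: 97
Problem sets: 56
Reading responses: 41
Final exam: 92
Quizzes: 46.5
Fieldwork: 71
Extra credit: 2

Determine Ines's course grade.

Weighted total:
  Practicals 97 × 0.12 = 11.64
  Problem sets 56 × 0.3 = 16.8
  Reading responses 41 × 0.07 = 2.87
  Final exam 92 × 0.05 = 4.6
  Quizzes 46.5 × 0.36 = 16.74
  Fieldwork 71 × 0.1 = 7.1
Sum = 59.75
Extra credit: 59.75 + 2 = 61.75
61.75 is ≥ 60 and < 67 → D

D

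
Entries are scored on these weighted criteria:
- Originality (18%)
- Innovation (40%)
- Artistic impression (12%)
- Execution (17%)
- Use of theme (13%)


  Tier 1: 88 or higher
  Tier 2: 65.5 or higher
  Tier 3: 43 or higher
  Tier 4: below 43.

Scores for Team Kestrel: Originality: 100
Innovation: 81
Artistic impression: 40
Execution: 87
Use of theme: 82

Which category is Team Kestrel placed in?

Weighted total:
  Originality 100 × 0.18 = 18
  Innovation 81 × 0.4 = 32.4
  Artistic impression 40 × 0.12 = 4.8
  Execution 87 × 0.17 = 14.79
  Use of theme 82 × 0.13 = 10.66
Sum = 80.65
80.65 is ≥ 65.5 and < 88 → Tier 2

Tier 2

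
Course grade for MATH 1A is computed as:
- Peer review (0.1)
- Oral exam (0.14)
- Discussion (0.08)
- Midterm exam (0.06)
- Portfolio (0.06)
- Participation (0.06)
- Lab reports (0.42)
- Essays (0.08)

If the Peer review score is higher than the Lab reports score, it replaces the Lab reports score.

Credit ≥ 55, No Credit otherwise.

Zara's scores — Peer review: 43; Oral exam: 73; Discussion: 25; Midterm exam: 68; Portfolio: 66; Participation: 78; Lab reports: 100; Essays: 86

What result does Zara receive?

Peer review (43) ≤ Lab reports (100), so Lab reports stays at 100.
Weighted total:
  Peer review 43 × 0.1 = 4.3
  Oral exam 73 × 0.14 = 10.22
  Discussion 25 × 0.08 = 2
  Midterm exam 68 × 0.06 = 4.08
  Portfolio 66 × 0.06 = 3.96
  Participation 78 × 0.06 = 4.68
  Lab reports 100 × 0.42 = 42
  Essays 86 × 0.08 = 6.88
Sum = 78.12
78.12 ≥ 55 → Credit

Credit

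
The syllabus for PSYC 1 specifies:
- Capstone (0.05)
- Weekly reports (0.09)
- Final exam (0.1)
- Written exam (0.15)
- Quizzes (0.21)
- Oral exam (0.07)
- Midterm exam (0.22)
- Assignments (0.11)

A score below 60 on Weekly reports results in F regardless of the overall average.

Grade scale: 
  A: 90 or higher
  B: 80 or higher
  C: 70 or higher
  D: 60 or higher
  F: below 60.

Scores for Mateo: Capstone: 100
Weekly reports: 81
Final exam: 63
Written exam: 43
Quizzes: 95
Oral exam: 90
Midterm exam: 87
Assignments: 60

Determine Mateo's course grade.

Weekly reports score 81 ≥ 60: minimum met.
Weighted total:
  Capstone 100 × 0.05 = 5
  Weekly reports 81 × 0.09 = 7.29
  Final exam 63 × 0.1 = 6.3
  Written exam 43 × 0.15 = 6.45
  Quizzes 95 × 0.21 = 19.95
  Oral exam 90 × 0.07 = 6.3
  Midterm exam 87 × 0.22 = 19.14
  Assignments 60 × 0.11 = 6.6
Sum = 77.03
77.03 is ≥ 70 and < 80 → C

C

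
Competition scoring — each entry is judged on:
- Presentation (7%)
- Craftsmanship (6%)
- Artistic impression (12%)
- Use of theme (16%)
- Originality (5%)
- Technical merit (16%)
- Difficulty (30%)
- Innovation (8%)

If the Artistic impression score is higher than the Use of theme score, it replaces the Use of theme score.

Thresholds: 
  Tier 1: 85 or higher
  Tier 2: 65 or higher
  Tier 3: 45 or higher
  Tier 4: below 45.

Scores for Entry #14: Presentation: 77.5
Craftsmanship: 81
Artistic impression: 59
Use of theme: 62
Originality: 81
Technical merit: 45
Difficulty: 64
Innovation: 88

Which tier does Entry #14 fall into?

Tier 3

Artistic impression (59) ≤ Use of theme (62), so Use of theme stays at 62.
Weighted total:
  Presentation 77.5 × 0.07 = 5.425
  Craftsmanship 81 × 0.06 = 4.86
  Artistic impression 59 × 0.12 = 7.08
  Use of theme 62 × 0.16 = 9.92
  Originality 81 × 0.05 = 4.05
  Technical merit 45 × 0.16 = 7.2
  Difficulty 64 × 0.3 = 19.2
  Innovation 88 × 0.08 = 7.04
Sum = 64.775
64.775 is ≥ 45 and < 65 → Tier 3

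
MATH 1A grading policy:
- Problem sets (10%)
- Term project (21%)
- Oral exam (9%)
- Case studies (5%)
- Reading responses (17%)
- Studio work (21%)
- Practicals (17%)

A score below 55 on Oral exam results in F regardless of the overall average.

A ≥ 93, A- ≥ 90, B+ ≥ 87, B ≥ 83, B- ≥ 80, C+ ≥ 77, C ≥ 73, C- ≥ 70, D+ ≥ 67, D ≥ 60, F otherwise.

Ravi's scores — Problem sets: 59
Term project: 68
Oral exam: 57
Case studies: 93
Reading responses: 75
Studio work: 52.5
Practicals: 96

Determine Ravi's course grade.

Oral exam score 57 ≥ 55: minimum met.
Weighted total:
  Problem sets 59 × 0.1 = 5.9
  Term project 68 × 0.21 = 14.28
  Oral exam 57 × 0.09 = 5.13
  Case studies 93 × 0.05 = 4.65
  Reading responses 75 × 0.17 = 12.75
  Studio work 52.5 × 0.21 = 11.025
  Practicals 96 × 0.17 = 16.32
Sum = 70.055
70.055 is ≥ 70 and < 73 → C-

C-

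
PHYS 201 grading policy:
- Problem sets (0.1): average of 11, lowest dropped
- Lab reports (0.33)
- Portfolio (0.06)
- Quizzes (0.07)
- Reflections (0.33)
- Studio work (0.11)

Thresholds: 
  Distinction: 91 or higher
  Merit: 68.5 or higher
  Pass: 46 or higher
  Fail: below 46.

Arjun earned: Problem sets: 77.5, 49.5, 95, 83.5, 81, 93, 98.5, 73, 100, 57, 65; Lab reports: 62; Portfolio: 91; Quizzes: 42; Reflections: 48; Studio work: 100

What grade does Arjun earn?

Pass

Problem sets: drop 49.5 → average of remaining 10 = 823.5/10 = 82.35
Weighted total:
  Problem sets 82.35 × 0.1 = 8.235
  Lab reports 62 × 0.33 = 20.46
  Portfolio 91 × 0.06 = 5.46
  Quizzes 42 × 0.07 = 2.94
  Reflections 48 × 0.33 = 15.84
  Studio work 100 × 0.11 = 11
Sum = 63.935
63.935 is ≥ 46 and < 68.5 → Pass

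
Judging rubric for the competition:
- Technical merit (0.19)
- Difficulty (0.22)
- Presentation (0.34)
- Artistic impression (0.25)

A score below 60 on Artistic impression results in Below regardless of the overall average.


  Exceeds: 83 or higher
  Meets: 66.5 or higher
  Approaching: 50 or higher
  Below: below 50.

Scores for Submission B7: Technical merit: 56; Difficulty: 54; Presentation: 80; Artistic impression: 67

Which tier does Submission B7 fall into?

Approaching

Artistic impression score 67 ≥ 60: minimum met.
Weighted total:
  Technical merit 56 × 0.19 = 10.64
  Difficulty 54 × 0.22 = 11.88
  Presentation 80 × 0.34 = 27.2
  Artistic impression 67 × 0.25 = 16.75
Sum = 66.47
66.47 is ≥ 50 and < 66.5 → Approaching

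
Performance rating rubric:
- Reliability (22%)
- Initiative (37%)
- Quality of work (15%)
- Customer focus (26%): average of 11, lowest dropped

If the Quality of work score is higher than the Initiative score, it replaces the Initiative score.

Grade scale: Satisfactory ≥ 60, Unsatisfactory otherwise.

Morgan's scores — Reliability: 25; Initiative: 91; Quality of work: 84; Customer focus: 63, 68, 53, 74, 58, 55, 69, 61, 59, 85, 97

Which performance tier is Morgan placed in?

Customer focus: drop 53 → average of remaining 10 = 689/10 = 68.9
Quality of work (84) ≤ Initiative (91), so Initiative stays at 91.
Weighted total:
  Reliability 25 × 0.22 = 5.5
  Initiative 91 × 0.37 = 33.67
  Quality of work 84 × 0.15 = 12.6
  Customer focus 68.9 × 0.26 = 17.914
Sum = 69.684
69.684 ≥ 60 → Satisfactory

Satisfactory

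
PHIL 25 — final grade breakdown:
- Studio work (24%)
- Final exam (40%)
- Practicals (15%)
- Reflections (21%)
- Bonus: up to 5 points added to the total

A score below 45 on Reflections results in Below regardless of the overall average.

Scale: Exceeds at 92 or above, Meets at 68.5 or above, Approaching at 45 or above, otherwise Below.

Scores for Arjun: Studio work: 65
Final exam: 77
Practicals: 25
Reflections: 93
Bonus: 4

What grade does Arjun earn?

Reflections score 93 ≥ 45: minimum met.
Weighted total:
  Studio work 65 × 0.24 = 15.6
  Final exam 77 × 0.4 = 30.8
  Practicals 25 × 0.15 = 3.75
  Reflections 93 × 0.21 = 19.53
Sum = 69.68
Bonus: 69.68 + 4 = 73.68
73.68 is ≥ 68.5 and < 92 → Meets

Meets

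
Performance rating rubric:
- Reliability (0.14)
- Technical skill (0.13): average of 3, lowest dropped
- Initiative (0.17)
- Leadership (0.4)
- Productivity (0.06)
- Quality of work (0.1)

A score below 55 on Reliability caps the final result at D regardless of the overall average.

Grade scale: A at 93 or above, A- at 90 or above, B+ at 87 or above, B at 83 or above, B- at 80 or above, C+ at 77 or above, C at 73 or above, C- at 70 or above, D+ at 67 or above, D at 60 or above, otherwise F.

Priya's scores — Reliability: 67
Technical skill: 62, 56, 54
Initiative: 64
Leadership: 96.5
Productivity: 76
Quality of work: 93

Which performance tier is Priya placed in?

Technical skill: drop 54 → average of remaining 2 = 118/2 = 59
Reliability score 67 ≥ 55: minimum met.
Weighted total:
  Reliability 67 × 0.14 = 9.38
  Technical skill 59 × 0.13 = 7.67
  Initiative 64 × 0.17 = 10.88
  Leadership 96.5 × 0.4 = 38.6
  Productivity 76 × 0.06 = 4.56
  Quality of work 93 × 0.1 = 9.3
Sum = 80.39
80.39 is ≥ 80 and < 83 → B-

B-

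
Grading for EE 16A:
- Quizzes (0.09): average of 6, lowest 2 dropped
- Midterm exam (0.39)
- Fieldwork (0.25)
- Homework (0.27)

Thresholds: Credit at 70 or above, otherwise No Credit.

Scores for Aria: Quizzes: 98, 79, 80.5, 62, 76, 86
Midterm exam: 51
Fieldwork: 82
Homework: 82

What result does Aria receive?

Quizzes: drop 62, 76 → average of remaining 4 = 343.5/4 = 85.875
Weighted total:
  Quizzes 85.875 × 0.09 = 7.72875
  Midterm exam 51 × 0.39 = 19.89
  Fieldwork 82 × 0.25 = 20.5
  Homework 82 × 0.27 = 22.14
Sum = 70.25875
70.25875 ≥ 70 → Credit

Credit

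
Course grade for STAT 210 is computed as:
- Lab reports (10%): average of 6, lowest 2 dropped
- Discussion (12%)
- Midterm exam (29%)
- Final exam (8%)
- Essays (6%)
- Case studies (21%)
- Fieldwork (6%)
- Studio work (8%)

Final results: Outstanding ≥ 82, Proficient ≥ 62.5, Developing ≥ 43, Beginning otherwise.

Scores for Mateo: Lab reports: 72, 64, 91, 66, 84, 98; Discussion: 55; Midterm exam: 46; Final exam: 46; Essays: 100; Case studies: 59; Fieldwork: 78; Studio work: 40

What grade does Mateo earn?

Lab reports: drop 64, 66 → average of remaining 4 = 345/4 = 86.25
Weighted total:
  Lab reports 86.25 × 0.1 = 8.625
  Discussion 55 × 0.12 = 6.6
  Midterm exam 46 × 0.29 = 13.34
  Final exam 46 × 0.08 = 3.68
  Essays 100 × 0.06 = 6
  Case studies 59 × 0.21 = 12.39
  Fieldwork 78 × 0.06 = 4.68
  Studio work 40 × 0.08 = 3.2
Sum = 58.515
58.515 is ≥ 43 and < 62.5 → Developing

Developing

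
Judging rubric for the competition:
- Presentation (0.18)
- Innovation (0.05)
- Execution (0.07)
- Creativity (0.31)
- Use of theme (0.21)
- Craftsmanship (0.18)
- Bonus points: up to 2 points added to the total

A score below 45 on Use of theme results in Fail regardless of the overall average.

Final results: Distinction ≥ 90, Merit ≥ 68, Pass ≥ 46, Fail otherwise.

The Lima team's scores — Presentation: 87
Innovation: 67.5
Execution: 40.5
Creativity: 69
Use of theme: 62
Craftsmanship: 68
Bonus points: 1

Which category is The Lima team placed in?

Merit

Use of theme score 62 ≥ 45: minimum met.
Weighted total:
  Presentation 87 × 0.18 = 15.66
  Innovation 67.5 × 0.05 = 3.375
  Execution 40.5 × 0.07 = 2.835
  Creativity 69 × 0.31 = 21.39
  Use of theme 62 × 0.21 = 13.02
  Craftsmanship 68 × 0.18 = 12.24
Sum = 68.52
Bonus points: 68.52 + 1 = 69.52
69.52 is ≥ 68 and < 90 → Merit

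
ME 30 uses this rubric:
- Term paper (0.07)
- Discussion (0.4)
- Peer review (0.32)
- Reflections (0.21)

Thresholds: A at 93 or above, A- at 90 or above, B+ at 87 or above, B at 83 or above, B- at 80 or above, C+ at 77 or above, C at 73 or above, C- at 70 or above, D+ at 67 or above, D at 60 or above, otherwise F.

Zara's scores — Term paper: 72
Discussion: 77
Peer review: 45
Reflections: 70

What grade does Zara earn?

Weighted total:
  Term paper 72 × 0.07 = 5.04
  Discussion 77 × 0.4 = 30.8
  Peer review 45 × 0.32 = 14.4
  Reflections 70 × 0.21 = 14.7
Sum = 64.94
64.94 is ≥ 60 and < 67 → D

D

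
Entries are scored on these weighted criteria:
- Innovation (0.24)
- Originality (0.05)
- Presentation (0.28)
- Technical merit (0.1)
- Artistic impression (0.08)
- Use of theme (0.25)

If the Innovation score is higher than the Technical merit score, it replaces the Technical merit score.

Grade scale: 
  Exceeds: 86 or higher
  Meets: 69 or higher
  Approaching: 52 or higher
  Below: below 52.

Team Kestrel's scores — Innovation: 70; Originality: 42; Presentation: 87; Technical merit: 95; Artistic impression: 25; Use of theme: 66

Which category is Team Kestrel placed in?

Meets

Innovation (70) ≤ Technical merit (95), so Technical merit stays at 95.
Weighted total:
  Innovation 70 × 0.24 = 16.8
  Originality 42 × 0.05 = 2.1
  Presentation 87 × 0.28 = 24.36
  Technical merit 95 × 0.1 = 9.5
  Artistic impression 25 × 0.08 = 2
  Use of theme 66 × 0.25 = 16.5
Sum = 71.26
71.26 is ≥ 69 and < 86 → Meets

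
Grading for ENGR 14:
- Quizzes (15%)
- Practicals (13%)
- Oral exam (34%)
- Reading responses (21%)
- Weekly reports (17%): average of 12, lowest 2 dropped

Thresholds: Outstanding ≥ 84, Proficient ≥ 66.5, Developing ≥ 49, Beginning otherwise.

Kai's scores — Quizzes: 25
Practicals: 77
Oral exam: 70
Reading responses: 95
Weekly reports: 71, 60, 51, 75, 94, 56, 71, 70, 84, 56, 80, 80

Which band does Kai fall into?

Weekly reports: drop 51, 56 → average of remaining 10 = 741/10 = 74.1
Weighted total:
  Quizzes 25 × 0.15 = 3.75
  Practicals 77 × 0.13 = 10.01
  Oral exam 70 × 0.34 = 23.8
  Reading responses 95 × 0.21 = 19.95
  Weekly reports 74.1 × 0.17 = 12.597
Sum = 70.107
70.107 is ≥ 66.5 and < 84 → Proficient

Proficient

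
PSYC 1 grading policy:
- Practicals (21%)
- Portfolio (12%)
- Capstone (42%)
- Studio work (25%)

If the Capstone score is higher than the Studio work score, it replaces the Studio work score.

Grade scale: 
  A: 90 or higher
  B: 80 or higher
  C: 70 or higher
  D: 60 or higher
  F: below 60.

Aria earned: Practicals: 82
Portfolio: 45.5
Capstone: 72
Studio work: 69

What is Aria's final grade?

Capstone (72) > Studio work (69), so Studio work counts as 72.
Weighted total:
  Practicals 82 × 0.21 = 17.22
  Portfolio 45.5 × 0.12 = 5.46
  Capstone 72 × 0.42 = 30.24
  Studio work 72 × 0.25 = 18
Sum = 70.92
70.92 is ≥ 70 and < 80 → C

C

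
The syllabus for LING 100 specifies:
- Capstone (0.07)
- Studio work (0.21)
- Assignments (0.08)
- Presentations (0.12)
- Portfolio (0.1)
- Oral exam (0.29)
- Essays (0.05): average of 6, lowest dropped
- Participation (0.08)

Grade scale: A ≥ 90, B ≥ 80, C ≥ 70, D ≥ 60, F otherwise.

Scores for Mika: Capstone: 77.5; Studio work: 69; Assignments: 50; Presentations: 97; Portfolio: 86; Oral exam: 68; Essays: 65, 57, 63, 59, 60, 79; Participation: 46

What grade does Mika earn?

C

Essays: drop 57 → average of remaining 5 = 326/5 = 65.2
Weighted total:
  Capstone 77.5 × 0.07 = 5.425
  Studio work 69 × 0.21 = 14.49
  Assignments 50 × 0.08 = 4
  Presentations 97 × 0.12 = 11.64
  Portfolio 86 × 0.1 = 8.6
  Oral exam 68 × 0.29 = 19.72
  Essays 65.2 × 0.05 = 3.26
  Participation 46 × 0.08 = 3.68
Sum = 70.815
70.815 is ≥ 70 and < 80 → C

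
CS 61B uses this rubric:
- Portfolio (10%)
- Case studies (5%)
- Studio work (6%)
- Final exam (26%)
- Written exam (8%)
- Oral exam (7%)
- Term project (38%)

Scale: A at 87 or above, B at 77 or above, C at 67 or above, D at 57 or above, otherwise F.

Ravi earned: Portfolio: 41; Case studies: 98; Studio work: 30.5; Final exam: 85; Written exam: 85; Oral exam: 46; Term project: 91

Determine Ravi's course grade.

Weighted total:
  Portfolio 41 × 0.1 = 4.1
  Case studies 98 × 0.05 = 4.9
  Studio work 30.5 × 0.06 = 1.83
  Final exam 85 × 0.26 = 22.1
  Written exam 85 × 0.08 = 6.8
  Oral exam 46 × 0.07 = 3.22
  Term project 91 × 0.38 = 34.58
Sum = 77.53
77.53 is ≥ 77 and < 87 → B

B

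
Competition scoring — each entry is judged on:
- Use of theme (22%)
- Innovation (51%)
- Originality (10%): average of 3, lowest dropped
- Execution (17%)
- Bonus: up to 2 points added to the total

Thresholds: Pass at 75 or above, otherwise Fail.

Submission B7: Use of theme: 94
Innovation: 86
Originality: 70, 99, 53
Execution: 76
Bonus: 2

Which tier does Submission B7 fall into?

Pass

Originality: drop 53 → average of remaining 2 = 169/2 = 84.5
Weighted total:
  Use of theme 94 × 0.22 = 20.68
  Innovation 86 × 0.51 = 43.86
  Originality 84.5 × 0.1 = 8.45
  Execution 76 × 0.17 = 12.92
Sum = 85.91
Bonus: 85.91 + 2 = 87.91
87.91 ≥ 75 → Pass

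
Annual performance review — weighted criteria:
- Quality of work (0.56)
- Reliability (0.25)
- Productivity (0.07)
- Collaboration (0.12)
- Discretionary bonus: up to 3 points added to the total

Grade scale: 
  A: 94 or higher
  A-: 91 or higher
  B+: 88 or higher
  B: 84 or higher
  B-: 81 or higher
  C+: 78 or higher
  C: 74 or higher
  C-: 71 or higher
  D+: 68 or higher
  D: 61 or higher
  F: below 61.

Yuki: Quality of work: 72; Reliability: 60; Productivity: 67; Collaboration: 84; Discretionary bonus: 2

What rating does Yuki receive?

C-

Weighted total:
  Quality of work 72 × 0.56 = 40.32
  Reliability 60 × 0.25 = 15
  Productivity 67 × 0.07 = 4.69
  Collaboration 84 × 0.12 = 10.08
Sum = 70.09
Discretionary bonus: 70.09 + 2 = 72.09
72.09 is ≥ 71 and < 74 → C-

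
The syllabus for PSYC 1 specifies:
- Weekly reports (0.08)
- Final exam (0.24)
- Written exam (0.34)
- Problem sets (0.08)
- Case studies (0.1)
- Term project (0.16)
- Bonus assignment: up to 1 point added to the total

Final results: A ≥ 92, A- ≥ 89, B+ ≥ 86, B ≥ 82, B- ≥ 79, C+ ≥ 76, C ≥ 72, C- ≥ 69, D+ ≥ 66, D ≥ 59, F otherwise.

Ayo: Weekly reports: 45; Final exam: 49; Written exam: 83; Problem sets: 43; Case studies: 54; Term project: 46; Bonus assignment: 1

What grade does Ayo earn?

Weighted total:
  Weekly reports 45 × 0.08 = 3.6
  Final exam 49 × 0.24 = 11.76
  Written exam 83 × 0.34 = 28.22
  Problem sets 43 × 0.08 = 3.44
  Case studies 54 × 0.1 = 5.4
  Term project 46 × 0.16 = 7.36
Sum = 59.78
Bonus assignment: 59.78 + 1 = 60.78
60.78 is ≥ 59 and < 66 → D

D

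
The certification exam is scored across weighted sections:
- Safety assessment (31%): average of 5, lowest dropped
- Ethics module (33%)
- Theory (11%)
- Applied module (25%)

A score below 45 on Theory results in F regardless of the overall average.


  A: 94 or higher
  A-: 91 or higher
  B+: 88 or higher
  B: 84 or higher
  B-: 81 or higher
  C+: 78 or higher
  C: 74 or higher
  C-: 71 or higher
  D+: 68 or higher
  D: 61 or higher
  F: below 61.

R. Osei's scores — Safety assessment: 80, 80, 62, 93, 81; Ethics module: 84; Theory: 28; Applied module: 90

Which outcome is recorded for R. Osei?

Safety assessment: drop 62 → average of remaining 4 = 334/4 = 83.5
Theory score 28 < 45: minimum not met.
Weighted total:
  Safety assessment 83.5 × 0.31 = 25.885
  Ethics module 84 × 0.33 = 27.72
  Theory 28 × 0.11 = 3.08
  Applied module 90 × 0.25 = 22.5
Sum = 79.185
Because the Theory minimum was not met, the result is F.

F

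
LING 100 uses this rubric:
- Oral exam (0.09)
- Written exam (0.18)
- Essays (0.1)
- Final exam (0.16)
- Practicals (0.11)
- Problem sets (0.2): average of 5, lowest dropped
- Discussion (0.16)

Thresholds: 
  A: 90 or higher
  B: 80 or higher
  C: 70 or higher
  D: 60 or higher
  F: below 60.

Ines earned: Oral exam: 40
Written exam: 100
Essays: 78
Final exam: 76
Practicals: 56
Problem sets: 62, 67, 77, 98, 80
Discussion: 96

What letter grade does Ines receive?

Problem sets: drop 62 → average of remaining 4 = 322/4 = 80.5
Weighted total:
  Oral exam 40 × 0.09 = 3.6
  Written exam 100 × 0.18 = 18
  Essays 78 × 0.1 = 7.8
  Final exam 76 × 0.16 = 12.16
  Practicals 56 × 0.11 = 6.16
  Problem sets 80.5 × 0.2 = 16.1
  Discussion 96 × 0.16 = 15.36
Sum = 79.18
79.18 is ≥ 70 and < 80 → C

C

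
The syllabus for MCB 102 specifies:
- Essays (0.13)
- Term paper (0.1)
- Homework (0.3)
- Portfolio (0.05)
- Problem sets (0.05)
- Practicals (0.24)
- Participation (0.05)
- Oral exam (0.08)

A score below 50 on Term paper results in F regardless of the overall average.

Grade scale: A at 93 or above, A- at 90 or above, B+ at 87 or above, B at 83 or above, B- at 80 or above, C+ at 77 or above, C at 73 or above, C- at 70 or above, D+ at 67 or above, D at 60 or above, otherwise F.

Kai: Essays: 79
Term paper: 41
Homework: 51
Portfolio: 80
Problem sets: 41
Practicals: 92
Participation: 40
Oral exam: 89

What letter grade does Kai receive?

F

Term paper score 41 < 50: minimum not met.
Weighted total:
  Essays 79 × 0.13 = 10.27
  Term paper 41 × 0.1 = 4.1
  Homework 51 × 0.3 = 15.3
  Portfolio 80 × 0.05 = 4
  Problem sets 41 × 0.05 = 2.05
  Practicals 92 × 0.24 = 22.08
  Participation 40 × 0.05 = 2
  Oral exam 89 × 0.08 = 7.12
Sum = 66.92
Because the Term paper minimum was not met, the result is F.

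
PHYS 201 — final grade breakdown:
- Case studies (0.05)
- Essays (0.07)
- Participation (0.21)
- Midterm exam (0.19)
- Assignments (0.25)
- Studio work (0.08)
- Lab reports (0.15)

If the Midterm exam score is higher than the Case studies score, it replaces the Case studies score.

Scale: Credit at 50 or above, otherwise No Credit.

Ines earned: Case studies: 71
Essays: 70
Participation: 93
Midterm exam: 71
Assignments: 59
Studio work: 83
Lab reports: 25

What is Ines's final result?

Midterm exam (71) ≤ Case studies (71), so Case studies stays at 71.
Weighted total:
  Case studies 71 × 0.05 = 3.55
  Essays 70 × 0.07 = 4.9
  Participation 93 × 0.21 = 19.53
  Midterm exam 71 × 0.19 = 13.49
  Assignments 59 × 0.25 = 14.75
  Studio work 83 × 0.08 = 6.64
  Lab reports 25 × 0.15 = 3.75
Sum = 66.61
66.61 ≥ 50 → Credit

Credit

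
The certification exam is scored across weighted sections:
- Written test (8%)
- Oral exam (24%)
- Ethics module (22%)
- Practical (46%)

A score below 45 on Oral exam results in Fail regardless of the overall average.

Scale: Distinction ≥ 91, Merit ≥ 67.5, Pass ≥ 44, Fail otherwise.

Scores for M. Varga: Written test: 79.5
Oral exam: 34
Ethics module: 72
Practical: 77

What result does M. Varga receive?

Oral exam score 34 < 45: minimum not met.
Weighted total:
  Written test 79.5 × 0.08 = 6.36
  Oral exam 34 × 0.24 = 8.16
  Ethics module 72 × 0.22 = 15.84
  Practical 77 × 0.46 = 35.42
Sum = 65.78
Because the Oral exam minimum was not met, the result is Fail.

Fail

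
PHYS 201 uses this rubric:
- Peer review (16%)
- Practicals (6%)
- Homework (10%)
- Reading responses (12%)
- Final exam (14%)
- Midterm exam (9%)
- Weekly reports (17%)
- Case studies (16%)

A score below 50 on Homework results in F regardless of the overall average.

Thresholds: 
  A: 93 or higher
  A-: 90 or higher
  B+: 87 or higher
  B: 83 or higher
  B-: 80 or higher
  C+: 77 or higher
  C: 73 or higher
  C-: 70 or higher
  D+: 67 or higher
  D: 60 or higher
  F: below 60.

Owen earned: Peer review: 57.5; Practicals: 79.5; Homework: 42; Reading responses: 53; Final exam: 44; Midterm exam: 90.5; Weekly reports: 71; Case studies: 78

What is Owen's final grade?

F

Homework score 42 < 50: minimum not met.
Weighted total:
  Peer review 57.5 × 0.16 = 9.2
  Practicals 79.5 × 0.06 = 4.77
  Homework 42 × 0.1 = 4.2
  Reading responses 53 × 0.12 = 6.36
  Final exam 44 × 0.14 = 6.16
  Midterm exam 90.5 × 0.09 = 8.145
  Weekly reports 71 × 0.17 = 12.07
  Case studies 78 × 0.16 = 12.48
Sum = 63.385
Because the Homework minimum was not met, the result is F.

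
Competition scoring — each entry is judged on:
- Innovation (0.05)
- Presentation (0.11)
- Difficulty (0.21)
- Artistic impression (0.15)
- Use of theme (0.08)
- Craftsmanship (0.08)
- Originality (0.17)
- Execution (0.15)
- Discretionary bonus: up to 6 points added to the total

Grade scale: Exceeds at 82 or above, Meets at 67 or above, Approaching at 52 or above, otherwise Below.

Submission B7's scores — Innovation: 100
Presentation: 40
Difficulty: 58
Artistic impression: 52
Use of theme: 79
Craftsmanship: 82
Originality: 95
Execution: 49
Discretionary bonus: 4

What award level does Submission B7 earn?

Meets

Weighted total:
  Innovation 100 × 0.05 = 5
  Presentation 40 × 0.11 = 4.4
  Difficulty 58 × 0.21 = 12.18
  Artistic impression 52 × 0.15 = 7.8
  Use of theme 79 × 0.08 = 6.32
  Craftsmanship 82 × 0.08 = 6.56
  Originality 95 × 0.17 = 16.15
  Execution 49 × 0.15 = 7.35
Sum = 65.76
Discretionary bonus: 65.76 + 4 = 69.76
69.76 is ≥ 67 and < 82 → Meets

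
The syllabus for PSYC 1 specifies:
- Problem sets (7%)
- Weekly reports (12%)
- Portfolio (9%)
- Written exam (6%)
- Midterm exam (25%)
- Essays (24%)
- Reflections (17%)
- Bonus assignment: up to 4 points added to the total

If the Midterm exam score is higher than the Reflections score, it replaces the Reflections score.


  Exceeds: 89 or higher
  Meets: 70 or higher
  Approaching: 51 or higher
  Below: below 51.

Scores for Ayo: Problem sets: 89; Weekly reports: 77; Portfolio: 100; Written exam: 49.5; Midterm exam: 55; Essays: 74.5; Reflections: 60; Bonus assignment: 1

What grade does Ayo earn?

Meets

Midterm exam (55) ≤ Reflections (60), so Reflections stays at 60.
Weighted total:
  Problem sets 89 × 0.07 = 6.23
  Weekly reports 77 × 0.12 = 9.24
  Portfolio 100 × 0.09 = 9
  Written exam 49.5 × 0.06 = 2.97
  Midterm exam 55 × 0.25 = 13.75
  Essays 74.5 × 0.24 = 17.88
  Reflections 60 × 0.17 = 10.2
Sum = 69.27
Bonus assignment: 69.27 + 1 = 70.27
70.27 is ≥ 70 and < 89 → Meets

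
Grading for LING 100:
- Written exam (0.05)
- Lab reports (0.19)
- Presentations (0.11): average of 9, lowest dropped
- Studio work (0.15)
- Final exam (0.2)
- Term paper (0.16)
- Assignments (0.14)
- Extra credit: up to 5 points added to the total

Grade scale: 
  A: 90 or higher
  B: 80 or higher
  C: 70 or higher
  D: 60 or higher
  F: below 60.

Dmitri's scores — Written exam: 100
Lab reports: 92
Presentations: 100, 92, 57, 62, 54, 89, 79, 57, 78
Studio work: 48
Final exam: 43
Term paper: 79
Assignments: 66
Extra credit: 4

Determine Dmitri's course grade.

C

Presentations: drop 54 → average of remaining 8 = 614/8 = 76.75
Weighted total:
  Written exam 100 × 0.05 = 5
  Lab reports 92 × 0.19 = 17.48
  Presentations 76.75 × 0.11 = 8.4425
  Studio work 48 × 0.15 = 7.2
  Final exam 43 × 0.2 = 8.6
  Term paper 79 × 0.16 = 12.64
  Assignments 66 × 0.14 = 9.24
Sum = 68.6025
Extra credit: 68.6025 + 4 = 72.6025
72.6025 is ≥ 70 and < 80 → C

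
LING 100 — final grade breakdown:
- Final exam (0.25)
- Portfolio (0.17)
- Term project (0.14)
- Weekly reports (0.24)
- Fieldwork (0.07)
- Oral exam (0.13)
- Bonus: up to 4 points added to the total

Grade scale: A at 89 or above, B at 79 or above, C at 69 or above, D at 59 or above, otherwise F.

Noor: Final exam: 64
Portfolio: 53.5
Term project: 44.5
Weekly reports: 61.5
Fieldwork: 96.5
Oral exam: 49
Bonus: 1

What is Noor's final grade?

Weighted total:
  Final exam 64 × 0.25 = 16
  Portfolio 53.5 × 0.17 = 9.095
  Term project 44.5 × 0.14 = 6.23
  Weekly reports 61.5 × 0.24 = 14.76
  Fieldwork 96.5 × 0.07 = 6.755
  Oral exam 49 × 0.13 = 6.37
Sum = 59.21
Bonus: 59.21 + 1 = 60.21
60.21 is ≥ 59 and < 69 → D

D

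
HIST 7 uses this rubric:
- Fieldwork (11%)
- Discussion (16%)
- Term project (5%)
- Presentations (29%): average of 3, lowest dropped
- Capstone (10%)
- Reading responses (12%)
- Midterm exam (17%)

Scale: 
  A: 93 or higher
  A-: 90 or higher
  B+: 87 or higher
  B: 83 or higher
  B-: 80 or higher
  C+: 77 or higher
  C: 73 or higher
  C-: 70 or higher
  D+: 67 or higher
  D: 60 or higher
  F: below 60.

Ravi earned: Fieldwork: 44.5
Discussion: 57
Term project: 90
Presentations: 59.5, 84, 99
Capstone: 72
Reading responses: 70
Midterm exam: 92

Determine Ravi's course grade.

C

Presentations: drop 59.5 → average of remaining 2 = 183/2 = 91.5
Weighted total:
  Fieldwork 44.5 × 0.11 = 4.895
  Discussion 57 × 0.16 = 9.12
  Term project 90 × 0.05 = 4.5
  Presentations 91.5 × 0.29 = 26.535
  Capstone 72 × 0.1 = 7.2
  Reading responses 70 × 0.12 = 8.4
  Midterm exam 92 × 0.17 = 15.64
Sum = 76.29
76.29 is ≥ 73 and < 77 → C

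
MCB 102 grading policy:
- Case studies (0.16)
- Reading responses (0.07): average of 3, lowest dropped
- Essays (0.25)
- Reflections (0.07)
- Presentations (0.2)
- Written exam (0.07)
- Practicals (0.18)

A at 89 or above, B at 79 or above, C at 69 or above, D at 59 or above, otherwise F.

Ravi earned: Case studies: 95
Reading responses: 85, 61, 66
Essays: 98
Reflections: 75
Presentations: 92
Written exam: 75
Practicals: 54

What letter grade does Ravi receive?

Reading responses: drop 61 → average of remaining 2 = 151/2 = 75.5
Weighted total:
  Case studies 95 × 0.16 = 15.2
  Reading responses 75.5 × 0.07 = 5.285
  Essays 98 × 0.25 = 24.5
  Reflections 75 × 0.07 = 5.25
  Presentations 92 × 0.2 = 18.4
  Written exam 75 × 0.07 = 5.25
  Practicals 54 × 0.18 = 9.72
Sum = 83.605
83.605 is ≥ 79 and < 89 → B

B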